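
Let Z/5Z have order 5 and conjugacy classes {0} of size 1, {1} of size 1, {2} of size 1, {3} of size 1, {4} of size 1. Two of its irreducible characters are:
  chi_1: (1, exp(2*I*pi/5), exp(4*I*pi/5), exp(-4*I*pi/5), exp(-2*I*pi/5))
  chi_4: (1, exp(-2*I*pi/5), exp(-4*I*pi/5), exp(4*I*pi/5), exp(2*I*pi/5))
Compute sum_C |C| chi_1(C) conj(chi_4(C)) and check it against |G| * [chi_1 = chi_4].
Sum = 0; so <chi_1, chi_4> = 0 (distinct irreducibles are orthogonal).

Derivation: Compute term by term over conjugacy classes (|C| * chi_1(C) * conj(chi_4(C))):
  1*(1)*conj(1) + 1*(exp(2*I*pi/5))*conj(exp(-2*I*pi/5)) + 1*(exp(4*I*pi/5))*conj(exp(-4*I*pi/5)) + 1*(exp(-4*I*pi/5))*conj(exp(4*I*pi/5)) + 1*(exp(-2*I*pi/5))*conj(exp(2*I*pi/5))
  = (1) + (exp(4*I*pi/5)) + (exp(-2*I*pi/5)) + (exp(2*I*pi/5)) + (exp(-4*I*pi/5))
  = 0.
(Exp terms are combined using exp(i*s)*conj(exp(i*t)) = exp(i*(s-t)), and sums of them are collapsed using the identity that for every m > 1 the m distinct m-th roots of unity sum to 0, e.g. 1 + exp(2*I*pi/3) + exp(-2*I*pi/3) = 0.)
Dividing by |G| = 5 gives 0/5 = 0, matching the row-orthogonality relation <chi_1, chi_4> = [chi_1 = chi_4].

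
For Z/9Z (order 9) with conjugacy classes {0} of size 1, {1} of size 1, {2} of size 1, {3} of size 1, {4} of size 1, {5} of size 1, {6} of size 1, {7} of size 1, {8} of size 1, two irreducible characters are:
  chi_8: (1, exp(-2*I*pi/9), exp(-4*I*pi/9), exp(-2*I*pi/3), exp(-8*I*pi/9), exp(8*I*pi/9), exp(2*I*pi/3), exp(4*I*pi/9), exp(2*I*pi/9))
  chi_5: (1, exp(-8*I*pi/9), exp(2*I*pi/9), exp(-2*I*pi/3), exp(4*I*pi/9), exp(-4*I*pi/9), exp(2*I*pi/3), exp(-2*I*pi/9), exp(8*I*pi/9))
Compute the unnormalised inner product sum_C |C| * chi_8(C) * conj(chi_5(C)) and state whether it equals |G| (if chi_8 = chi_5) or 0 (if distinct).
Sum = 0; so <chi_8, chi_5> = 0 (distinct irreducibles are orthogonal).

Argument: Compute term by term over conjugacy classes (|C| * chi_8(C) * conj(chi_5(C))):
  1*(1)*conj(1) + 1*(exp(-2*I*pi/9))*conj(exp(-8*I*pi/9)) + 1*(exp(-4*I*pi/9))*conj(exp(2*I*pi/9)) + 1*(exp(-2*I*pi/3))*conj(exp(-2*I*pi/3)) + 1*(exp(-8*I*pi/9))*conj(exp(4*I*pi/9)) + 1*(exp(8*I*pi/9))*conj(exp(-4*I*pi/9)) + 1*(exp(2*I*pi/3))*conj(exp(2*I*pi/3)) + 1*(exp(4*I*pi/9))*conj(exp(-2*I*pi/9)) + 1*(exp(2*I*pi/9))*conj(exp(8*I*pi/9))
  = (1) + (exp(2*I*pi/3)) + (exp(-2*I*pi/3)) + (1) + (exp(2*I*pi/3)) + (exp(-2*I*pi/3)) + (1) + (exp(2*I*pi/3)) + (exp(-2*I*pi/3))
  = 0.
(Exp terms are combined using exp(i*s)*conj(exp(i*t)) = exp(i*(s-t)), and sums of them are collapsed using the identity that for every m > 1 the m distinct m-th roots of unity sum to 0, e.g. 1 + exp(2*I*pi/3) + exp(-2*I*pi/3) = 0.)
Dividing by |G| = 9 gives 0/9 = 0, matching the row-orthogonality relation <chi_8, chi_5> = [chi_8 = chi_5].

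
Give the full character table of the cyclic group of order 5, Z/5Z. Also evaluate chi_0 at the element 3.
Character table of Z/5Z (irreps indexed chi_0,...,chi_4 with chi_k(m) = zeta_5^(k*m), zeta_5 = exp(2*pi*i/5)):
  irrep \ class  {0} (size 1)  {1} (size 1)    {2} (size 1)    {3} (size 1)    {4} (size 1)  
  chi_0          1             1               1               1               1             
  chi_1          1             exp(2*I*pi/5)   exp(4*I*pi/5)   exp(-4*I*pi/5)  exp(-2*I*pi/5)
  chi_2          1             exp(4*I*pi/5)   exp(-2*I*pi/5)  exp(2*I*pi/5)   exp(-4*I*pi/5)
  chi_3          1             exp(-4*I*pi/5)  exp(2*I*pi/5)   exp(-2*I*pi/5)  exp(4*I*pi/5) 
  chi_4          1             exp(-2*I*pi/5)  exp(-4*I*pi/5)  exp(4*I*pi/5)   exp(2*I*pi/5) 

Spot check: chi_0(3) = zeta_5^(0*3) = zeta_5^0 = 1.

Solution. Z/5Z is abelian, so all 5 irreducible complex representations are 1-dimensional. They are given by chi_k(m) = zeta_5^(k*m) for k = 0,...,4. Row orthogonality: sum_m chi_k(m) conj(chi_l(m)) = 5 * [k = l].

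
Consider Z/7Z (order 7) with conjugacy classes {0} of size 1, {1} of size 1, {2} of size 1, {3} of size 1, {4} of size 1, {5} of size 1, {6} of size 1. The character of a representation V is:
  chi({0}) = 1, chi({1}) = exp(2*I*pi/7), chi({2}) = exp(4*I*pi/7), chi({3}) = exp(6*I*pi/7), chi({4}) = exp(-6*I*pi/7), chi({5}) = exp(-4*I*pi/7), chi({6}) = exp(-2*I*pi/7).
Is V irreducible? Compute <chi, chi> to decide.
Irreducible: <chi, chi> = 1.

Solution. <chi, chi> = (1/|G|) sum_C |C| * |chi(C)|^2 = (1/7)[1*|1|^2 + 1*|exp(2*I*pi/7)|^2 + 1*|exp(4*I*pi/7)|^2 + 1*|exp(6*I*pi/7)|^2 + 1*|exp(-6*I*pi/7)|^2 + 1*|exp(-4*I*pi/7)|^2 + 1*|exp(-2*I*pi/7)|^2]
  = (1/7)[(1) + (1) + (1) + (1) + (1) + (1) + (1)] = 7/7 = 1.
(Exp terms are combined using exp(i*s)*conj(exp(i*t)) = exp(i*(s-t)), and sums of them are collapsed using the identity that for every m > 1 the m distinct m-th roots of unity sum to 0, e.g. 1 + exp(2*I*pi/3) + exp(-2*I*pi/3) = 0.)
A character is irreducible iff <chi, chi> = 1, so this representation is irreducible.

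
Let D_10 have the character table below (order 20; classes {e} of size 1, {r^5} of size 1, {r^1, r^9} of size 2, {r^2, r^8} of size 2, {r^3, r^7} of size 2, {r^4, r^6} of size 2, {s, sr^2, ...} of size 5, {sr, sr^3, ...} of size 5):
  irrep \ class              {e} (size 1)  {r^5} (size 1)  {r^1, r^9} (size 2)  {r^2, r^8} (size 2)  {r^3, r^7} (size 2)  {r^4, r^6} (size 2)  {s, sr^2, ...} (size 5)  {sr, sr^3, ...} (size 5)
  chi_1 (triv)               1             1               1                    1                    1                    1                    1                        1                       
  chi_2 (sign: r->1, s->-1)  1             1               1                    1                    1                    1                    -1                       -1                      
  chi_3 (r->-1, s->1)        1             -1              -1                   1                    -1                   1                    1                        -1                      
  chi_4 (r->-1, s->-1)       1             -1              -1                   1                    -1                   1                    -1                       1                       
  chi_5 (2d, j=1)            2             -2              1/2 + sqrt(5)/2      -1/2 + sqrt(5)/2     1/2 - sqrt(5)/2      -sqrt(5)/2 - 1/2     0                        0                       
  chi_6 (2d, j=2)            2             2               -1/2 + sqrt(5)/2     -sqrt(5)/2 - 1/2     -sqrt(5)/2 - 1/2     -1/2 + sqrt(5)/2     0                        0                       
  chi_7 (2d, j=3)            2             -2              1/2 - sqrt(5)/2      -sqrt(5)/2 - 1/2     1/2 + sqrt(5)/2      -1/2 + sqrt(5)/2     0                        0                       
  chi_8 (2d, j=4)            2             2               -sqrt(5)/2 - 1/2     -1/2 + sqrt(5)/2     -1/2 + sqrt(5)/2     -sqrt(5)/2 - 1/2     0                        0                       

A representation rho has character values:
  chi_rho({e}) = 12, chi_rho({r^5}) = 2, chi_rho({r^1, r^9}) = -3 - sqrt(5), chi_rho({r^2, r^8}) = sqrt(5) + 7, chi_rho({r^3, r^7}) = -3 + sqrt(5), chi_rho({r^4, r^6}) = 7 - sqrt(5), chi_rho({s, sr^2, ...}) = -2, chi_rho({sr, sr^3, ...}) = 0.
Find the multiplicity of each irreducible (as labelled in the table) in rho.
Multiplicities: chi_1: 1, chi_2: 2, chi_3: 2, chi_4: 3, chi_5: 0, chi_6: 0, chi_7: 0, chi_8: 2.

Explanation: Use <chi_rho, chi> = (1/|G|) sum_C |C| * chi_rho(C) * conj(chi(C)) with |G| = 20 for each irreducible chi in the table:
  <chi_rho, chi_1> = (1/20)[1*(12)*conj(1) + 1*(2)*conj(1) + 2*(-3 - sqrt(5))*conj(1) + 2*(sqrt(5) + 7)*conj(1) + 2*(-3 + sqrt(5))*conj(1) + 2*(7 - sqrt(5))*conj(1) + 5*(-2)*conj(1) + 5*(0)*conj(1)]
      = (1/20)[(12) + (2) + (-6 - 2*sqrt(5)) + (2*sqrt(5) + 14) + (-6 + 2*sqrt(5)) + (14 - 2*sqrt(5)) + (-10) + (0)] = 20/20 = 1
  <chi_rho, chi_2> = (1/20)[1*(12)*conj(1) + 1*(2)*conj(1) + 2*(-3 - sqrt(5))*conj(1) + 2*(sqrt(5) + 7)*conj(1) + 2*(-3 + sqrt(5))*conj(1) + 2*(7 - sqrt(5))*conj(1) + 5*(-2)*conj(-1) + 5*(0)*conj(-1)]
      = (1/20)[(12) + (2) + (-6 - 2*sqrt(5)) + (2*sqrt(5) + 14) + (-6 + 2*sqrt(5)) + (14 - 2*sqrt(5)) + (10) + (0)] = 40/20 = 2
  <chi_rho, chi_3> = (1/20)[1*(12)*conj(1) + 1*(2)*conj(-1) + 2*(-3 - sqrt(5))*conj(-1) + 2*(sqrt(5) + 7)*conj(1) + 2*(-3 + sqrt(5))*conj(-1) + 2*(7 - sqrt(5))*conj(1) + 5*(-2)*conj(1) + 5*(0)*conj(-1)]
      = (1/20)[(12) + (-2) + (2*sqrt(5) + 6) + (2*sqrt(5) + 14) + (6 - 2*sqrt(5)) + (14 - 2*sqrt(5)) + (-10) + (0)] = 40/20 = 2
  <chi_rho, chi_4> = (1/20)[1*(12)*conj(1) + 1*(2)*conj(-1) + 2*(-3 - sqrt(5))*conj(-1) + 2*(sqrt(5) + 7)*conj(1) + 2*(-3 + sqrt(5))*conj(-1) + 2*(7 - sqrt(5))*conj(1) + 5*(-2)*conj(-1) + 5*(0)*conj(1)]
      = (1/20)[(12) + (-2) + (2*sqrt(5) + 6) + (2*sqrt(5) + 14) + (6 - 2*sqrt(5)) + (14 - 2*sqrt(5)) + (10) + (0)] = 60/20 = 3
  <chi_rho, chi_5> = (1/20)[1*(12)*conj(2) + 1*(2)*conj(-2) + 2*(-3 - sqrt(5))*conj(1/2 + sqrt(5)/2) + 2*(sqrt(5) + 7)*conj(-1/2 + sqrt(5)/2) + 2*(-3 + sqrt(5))*conj(1/2 - sqrt(5)/2) + 2*(7 - sqrt(5))*conj(-sqrt(5)/2 - 1/2) + 5*(-2)*conj(0) + 5*(0)*conj(0)]
      = (1/20)[(24) + (-4) + (-4*sqrt(5) - 8) + (-2 + 6*sqrt(5)) + (-8 + 4*sqrt(5)) + (-6*sqrt(5) - 2) + (0) + (0)] = 0/20 = 0
  <chi_rho, chi_6> = (1/20)[1*(12)*conj(2) + 1*(2)*conj(2) + 2*(-3 - sqrt(5))*conj(-1/2 + sqrt(5)/2) + 2*(sqrt(5) + 7)*conj(-sqrt(5)/2 - 1/2) + 2*(-3 + sqrt(5))*conj(-sqrt(5)/2 - 1/2) + 2*(7 - sqrt(5))*conj(-1/2 + sqrt(5)/2) + 5*(-2)*conj(0) + 5*(0)*conj(0)]
      = (1/20)[(24) + (4) + (-2*sqrt(5) - 2) + (-8*sqrt(5) - 12) + (-2 + 2*sqrt(5)) + (-12 + 8*sqrt(5)) + (0) + (0)] = 0/20 = 0
  <chi_rho, chi_7> = (1/20)[1*(12)*conj(2) + 1*(2)*conj(-2) + 2*(-3 - sqrt(5))*conj(1/2 - sqrt(5)/2) + 2*(sqrt(5) + 7)*conj(-sqrt(5)/2 - 1/2) + 2*(-3 + sqrt(5))*conj(1/2 + sqrt(5)/2) + 2*(7 - sqrt(5))*conj(-1/2 + sqrt(5)/2) + 5*(-2)*conj(0) + 5*(0)*conj(0)]
      = (1/20)[(24) + (-4) + (2 + 2*sqrt(5)) + (-8*sqrt(5) - 12) + (2 - 2*sqrt(5)) + (-12 + 8*sqrt(5)) + (0) + (0)] = 0/20 = 0
  <chi_rho, chi_8> = (1/20)[1*(12)*conj(2) + 1*(2)*conj(2) + 2*(-3 - sqrt(5))*conj(-sqrt(5)/2 - 1/2) + 2*(sqrt(5) + 7)*conj(-1/2 + sqrt(5)/2) + 2*(-3 + sqrt(5))*conj(-1/2 + sqrt(5)/2) + 2*(7 - sqrt(5))*conj(-sqrt(5)/2 - 1/2) + 5*(-2)*conj(0) + 5*(0)*conj(0)]
      = (1/20)[(24) + (4) + (8 + 4*sqrt(5)) + (-2 + 6*sqrt(5)) + (8 - 4*sqrt(5)) + (-6*sqrt(5) - 2) + (0) + (0)] = 40/20 = 2
Dimension check: dim(rho) = sum (mult * dim) = 1*1 + 2*1 + 2*1 + 3*1 + 0*2 + 0*2 + 0*2 + 2*2 = 12 = chi_rho(e) = 12.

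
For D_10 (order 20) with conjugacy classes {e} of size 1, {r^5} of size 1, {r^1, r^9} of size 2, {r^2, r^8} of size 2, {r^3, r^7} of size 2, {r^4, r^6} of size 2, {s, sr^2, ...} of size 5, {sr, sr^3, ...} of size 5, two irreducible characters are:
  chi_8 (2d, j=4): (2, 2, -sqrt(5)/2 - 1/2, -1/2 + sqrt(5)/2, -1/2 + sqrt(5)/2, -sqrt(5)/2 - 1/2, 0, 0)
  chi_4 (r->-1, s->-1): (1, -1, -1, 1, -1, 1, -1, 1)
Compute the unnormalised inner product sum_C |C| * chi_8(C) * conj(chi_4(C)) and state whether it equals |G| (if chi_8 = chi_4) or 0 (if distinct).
Sum = 0; so <chi_8, chi_4> = 0 (distinct irreducibles are orthogonal).

Explanation: Compute term by term over conjugacy classes (|C| * chi_8(C) * conj(chi_4(C))):
  1*(2)*conj(1) + 1*(2)*conj(-1) + 2*(-sqrt(5)/2 - 1/2)*conj(-1) + 2*(-1/2 + sqrt(5)/2)*conj(1) + 2*(-1/2 + sqrt(5)/2)*conj(-1) + 2*(-sqrt(5)/2 - 1/2)*conj(1) + 5*(0)*conj(-1) + 5*(0)*conj(1)
  = (2) + (-2) + (1 + sqrt(5)) + (-1 + sqrt(5)) + (1 - sqrt(5)) + (-sqrt(5) - 1) + (0) + (0)
  = 0.
Dividing by |G| = 20 gives 0/20 = 0, matching the row-orthogonality relation <chi_8, chi_4> = [chi_8 = chi_4].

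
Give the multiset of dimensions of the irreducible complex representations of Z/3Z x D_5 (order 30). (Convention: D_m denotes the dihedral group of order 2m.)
Dimensions: 1, 1, 1, 1, 1, 1, 2, 2, 2, 2, 2, 2

Argument: There are 12 irreducibles (= number of conjugacy classes). Their dimensions d_i satisfy sum d_i^2 = |G| = 30: 1 + 1 + 1 + 1 + 1 + 1 + 4 + 4 + 4 + 4 + 4 + 4 = 30. (For the product with Z/3Z: each of the 3 1-dim characters of Z/3Z tensors with each irrep of D_5, giving 3 copies of each D_5-dimension.)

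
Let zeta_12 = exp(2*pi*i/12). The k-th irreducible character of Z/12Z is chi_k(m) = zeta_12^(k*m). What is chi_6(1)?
chi_6(1) = zeta_12^6 = -1

Argument: chi_6(1) = zeta_12^(6*1) = zeta_12^6. Since zeta_12^12 = 1, this equals zeta_12^6 = exp(2*pi*i*6/12) = -1.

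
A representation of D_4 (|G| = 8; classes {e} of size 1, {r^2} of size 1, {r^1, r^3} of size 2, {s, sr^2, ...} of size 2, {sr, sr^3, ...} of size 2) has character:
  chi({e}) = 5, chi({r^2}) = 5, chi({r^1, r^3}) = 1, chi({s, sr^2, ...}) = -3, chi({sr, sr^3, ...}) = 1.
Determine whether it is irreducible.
Not irreducible (reducible): <chi, chi> = 9 > 1.

Argument: <chi, chi> = (1/|G|) sum_C |C| * |chi(C)|^2 = (1/8)[1*|5|^2 + 1*|5|^2 + 2*|1|^2 + 2*|-3|^2 + 2*|1|^2]
  = (1/8)[(25) + (25) + (2) + (18) + (2)] = 72/8 = 9.
A character is irreducible iff <chi, chi> = 1, so this representation is reducible.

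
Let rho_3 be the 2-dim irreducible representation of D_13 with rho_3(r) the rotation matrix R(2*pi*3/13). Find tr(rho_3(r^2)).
chi_{rho_3}(r^2) = 2*cos(2*pi*3*2/13) = -2*cos(pi/13)

Explanation: rho_3(r^2) is rotation by angle 2*pi*3*2/13, whose trace is 2*cos(2*pi*3*2/13) = -2*cos(pi/13).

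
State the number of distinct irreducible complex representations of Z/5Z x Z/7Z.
35

The number of irreducible complex representations of a finite group equals its number of conjugacy classes. Z/5Z x Z/7Z is abelian of order 35, so every element is its own conjugacy class: 35 classes, so Z/5Z x Z/7Z (order 35) has exactly 35 irreducible complex representations.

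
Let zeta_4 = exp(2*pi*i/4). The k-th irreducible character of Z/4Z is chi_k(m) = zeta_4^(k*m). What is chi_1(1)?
chi_1(1) = zeta_4^1 = I

Explanation: chi_1(1) = zeta_4^(1*1) = zeta_4^1. Since zeta_4^4 = 1, this equals zeta_4^1 = exp(2*pi*i*1/4) = I.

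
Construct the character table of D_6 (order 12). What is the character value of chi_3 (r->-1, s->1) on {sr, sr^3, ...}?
Conjugacy classes: {e} of size 1, {r^3} of size 1, {r^1, r^5} of size 2, {r^2, r^4} of size 2, {s, sr^2, ...} of size 3, {sr, sr^3, ...} of size 3.
Character table:
  irrep \ class              {e} (size 1)  {r^3} (size 1)  {r^1, r^5} (size 2)  {r^2, r^4} (size 2)  {s, sr^2, ...} (size 3)  {sr, sr^3, ...} (size 3)
  chi_1 (triv)               1             1               1                    1                    1                        1                       
  chi_2 (sign: r->1, s->-1)  1             1               1                    1                    -1                       -1                      
  chi_3 (r->-1, s->1)        1             -1              -1                   1                    1                        -1                      
  chi_4 (r->-1, s->-1)       1             -1              -1                   1                    -1                       1                       
  chi_5 (2d, j=1)            2             -2              1                    -1                   0                        0                       
  chi_6 (2d, j=2)            2             2               -1                   -1                   0                        0                       

Spot check: chi_3 (r->-1, s->1) on {sr, sr^3, ...} = -1.

Proof sketch: D_6 has order 2*6 = 12 with 6 conjugacy classes, hence 6 irreducibles. Sum of squared dims 1 + 1 + 1 + 1 + 4 + 4 = 12 = |G|. Linear characters come from the abelianisation; the 2-dimensional irreps have character r^k -> 2*cos(2*pi*j*k/6), reflections -> 0.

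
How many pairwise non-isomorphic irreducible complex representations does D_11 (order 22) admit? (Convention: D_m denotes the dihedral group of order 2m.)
7

Proof sketch: The number of irreducible complex representations of a finite group equals its number of conjugacy classes. D_11 has 7 conjugacy classes ((n+3)/2 for n odd), so D_11 (order 22) has exactly 7 irreducible complex representations.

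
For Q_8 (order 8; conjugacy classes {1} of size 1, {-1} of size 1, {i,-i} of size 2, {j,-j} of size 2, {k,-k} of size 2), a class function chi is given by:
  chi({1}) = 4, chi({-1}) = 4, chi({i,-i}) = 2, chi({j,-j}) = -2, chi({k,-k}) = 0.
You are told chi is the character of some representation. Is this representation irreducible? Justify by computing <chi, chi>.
Not irreducible (reducible): <chi, chi> = 6 > 1.

Argument: <chi, chi> = (1/|G|) sum_C |C| * |chi(C)|^2 = (1/8)[1*|4|^2 + 1*|4|^2 + 2*|2|^2 + 2*|-2|^2 + 2*|0|^2]
  = (1/8)[(16) + (16) + (8) + (8) + (0)] = 48/8 = 6.
A character is irreducible iff <chi, chi> = 1, so this representation is reducible.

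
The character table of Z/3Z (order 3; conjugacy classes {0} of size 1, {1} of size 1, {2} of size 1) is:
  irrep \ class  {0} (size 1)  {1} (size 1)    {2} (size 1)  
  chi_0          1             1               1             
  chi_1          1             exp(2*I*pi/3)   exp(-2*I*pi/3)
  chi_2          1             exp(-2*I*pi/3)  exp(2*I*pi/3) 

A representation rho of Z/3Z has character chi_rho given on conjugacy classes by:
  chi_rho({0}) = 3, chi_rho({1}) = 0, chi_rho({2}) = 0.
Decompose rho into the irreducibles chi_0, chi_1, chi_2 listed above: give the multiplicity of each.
Multiplicities: chi_0: 1, chi_1: 1, chi_2: 1.

Why: Use <chi_rho, chi> = (1/|G|) sum_C |C| * chi_rho(C) * conj(chi(C)) with |G| = 3 for each irreducible chi in the table:
  <chi_rho, chi_0> = (1/3)[1*(3)*conj(1) + 1*(0)*conj(1) + 1*(0)*conj(1)]
      = (1/3)[(3) + (0) + (0)] = 3/3 = 1
  <chi_rho, chi_1> = (1/3)[1*(3)*conj(1) + 1*(0)*conj(exp(2*I*pi/3)) + 1*(0)*conj(exp(-2*I*pi/3))]
      = (1/3)[(3) + (0) + (0)] = 3/3 = 1
  <chi_rho, chi_2> = (1/3)[1*(3)*conj(1) + 1*(0)*conj(exp(-2*I*pi/3)) + 1*(0)*conj(exp(2*I*pi/3))]
      = (1/3)[(3) + (0) + (0)] = 3/3 = 1
(Exp terms are combined using exp(i*s)*conj(exp(i*t)) = exp(i*(s-t)), and sums of them are collapsed using the identity that for every m > 1 the m distinct m-th roots of unity sum to 0, e.g. 1 + exp(2*I*pi/3) + exp(-2*I*pi/3) = 0.)
Dimension check: dim(rho) = sum (mult * dim) = 1*1 + 1*1 + 1*1 = 3 = chi_rho(e) = 3.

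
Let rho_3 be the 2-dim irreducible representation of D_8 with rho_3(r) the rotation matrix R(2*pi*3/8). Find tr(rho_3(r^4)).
chi_{rho_3}(r^4) = 2*cos(2*pi*3*4/8) = -2

Why: rho_3(r^4) is rotation by angle 2*pi*3*4/8, whose trace is 2*cos(2*pi*3*4/8) = -2.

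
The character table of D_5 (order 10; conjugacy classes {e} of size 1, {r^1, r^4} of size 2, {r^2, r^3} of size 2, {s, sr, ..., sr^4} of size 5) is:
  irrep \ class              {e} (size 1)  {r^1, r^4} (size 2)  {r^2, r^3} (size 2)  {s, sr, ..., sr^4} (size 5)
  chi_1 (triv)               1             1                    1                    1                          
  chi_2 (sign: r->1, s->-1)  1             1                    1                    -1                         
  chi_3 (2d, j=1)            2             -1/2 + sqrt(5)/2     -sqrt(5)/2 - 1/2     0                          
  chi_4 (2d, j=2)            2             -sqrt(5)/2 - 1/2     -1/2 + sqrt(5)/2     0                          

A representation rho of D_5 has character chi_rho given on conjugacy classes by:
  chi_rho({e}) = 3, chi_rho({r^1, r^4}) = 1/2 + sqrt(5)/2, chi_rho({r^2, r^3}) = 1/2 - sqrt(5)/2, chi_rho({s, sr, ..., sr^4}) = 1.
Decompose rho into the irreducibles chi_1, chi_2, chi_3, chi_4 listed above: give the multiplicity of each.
Multiplicities: chi_1: 1, chi_2: 0, chi_3: 1, chi_4: 0.

Reasoning: Use <chi_rho, chi> = (1/|G|) sum_C |C| * chi_rho(C) * conj(chi(C)) with |G| = 10 for each irreducible chi in the table:
  <chi_rho, chi_1> = (1/10)[1*(3)*conj(1) + 2*(1/2 + sqrt(5)/2)*conj(1) + 2*(1/2 - sqrt(5)/2)*conj(1) + 5*(1)*conj(1)]
      = (1/10)[(3) + (1 + sqrt(5)) + (1 - sqrt(5)) + (5)] = 10/10 = 1
  <chi_rho, chi_2> = (1/10)[1*(3)*conj(1) + 2*(1/2 + sqrt(5)/2)*conj(1) + 2*(1/2 - sqrt(5)/2)*conj(1) + 5*(1)*conj(-1)]
      = (1/10)[(3) + (1 + sqrt(5)) + (1 - sqrt(5)) + (-5)] = 0/10 = 0
  <chi_rho, chi_3> = (1/10)[1*(3)*conj(2) + 2*(1/2 + sqrt(5)/2)*conj(-1/2 + sqrt(5)/2) + 2*(1/2 - sqrt(5)/2)*conj(-sqrt(5)/2 - 1/2) + 5*(1)*conj(0)]
      = (1/10)[(6) + (2) + (2) + (0)] = 10/10 = 1
  <chi_rho, chi_4> = (1/10)[1*(3)*conj(2) + 2*(1/2 + sqrt(5)/2)*conj(-sqrt(5)/2 - 1/2) + 2*(1/2 - sqrt(5)/2)*conj(-1/2 + sqrt(5)/2) + 5*(1)*conj(0)]
      = (1/10)[(6) + (-3 - sqrt(5)) + (-3 + sqrt(5)) + (0)] = 0/10 = 0
Dimension check: dim(rho) = sum (mult * dim) = 1*1 + 0*1 + 1*2 + 0*2 = 3 = chi_rho(e) = 3.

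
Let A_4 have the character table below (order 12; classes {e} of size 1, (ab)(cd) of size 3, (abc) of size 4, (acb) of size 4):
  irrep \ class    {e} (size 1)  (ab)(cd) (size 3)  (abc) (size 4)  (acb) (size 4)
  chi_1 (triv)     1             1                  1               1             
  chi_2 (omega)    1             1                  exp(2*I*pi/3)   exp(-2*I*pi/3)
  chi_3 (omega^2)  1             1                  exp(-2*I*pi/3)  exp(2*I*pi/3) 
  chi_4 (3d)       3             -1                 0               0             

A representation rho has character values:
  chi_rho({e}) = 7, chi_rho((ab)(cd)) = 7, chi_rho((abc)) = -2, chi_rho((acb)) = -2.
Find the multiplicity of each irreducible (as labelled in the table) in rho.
Multiplicities: chi_1: 1, chi_2: 3, chi_3: 3, chi_4: 0.

Derivation: Use <chi_rho, chi> = (1/|G|) sum_C |C| * chi_rho(C) * conj(chi(C)) with |G| = 12 for each irreducible chi in the table:
  <chi_rho, chi_1> = (1/12)[1*(7)*conj(1) + 3*(7)*conj(1) + 4*(-2)*conj(1) + 4*(-2)*conj(1)]
      = (1/12)[(7) + (21) + (-8) + (-8)] = 12/12 = 1
  <chi_rho, chi_2> = (1/12)[1*(7)*conj(1) + 3*(7)*conj(1) + 4*(-2)*conj(exp(2*I*pi/3)) + 4*(-2)*conj(exp(-2*I*pi/3))]
      = (1/12)[(7) + (21) + (12 + 4*exp(-2*I*pi/3) + 12*exp(2*I*pi/3)) + (12 + 12*exp(-2*I*pi/3) + 4*exp(2*I*pi/3))] = 36/12 = 3
  <chi_rho, chi_3> = (1/12)[1*(7)*conj(1) + 3*(7)*conj(1) + 4*(-2)*conj(exp(-2*I*pi/3)) + 4*(-2)*conj(exp(2*I*pi/3))]
      = (1/12)[(7) + (21) + (12 + 12*exp(-2*I*pi/3) + 4*exp(2*I*pi/3)) + (12 + 4*exp(-2*I*pi/3) + 12*exp(2*I*pi/3))] = 36/12 = 3
  <chi_rho, chi_4> = (1/12)[1*(7)*conj(3) + 3*(7)*conj(-1) + 4*(-2)*conj(0) + 4*(-2)*conj(0)]
      = (1/12)[(21) + (-21) + (0) + (0)] = 0/12 = 0
(Exp terms are combined using exp(i*s)*conj(exp(i*t)) = exp(i*(s-t)), and sums of them are collapsed using the identity that for every m > 1 the m distinct m-th roots of unity sum to 0, e.g. 1 + exp(2*I*pi/3) + exp(-2*I*pi/3) = 0.)
Dimension check: dim(rho) = sum (mult * dim) = 1*1 + 3*1 + 3*1 + 0*3 = 7 = chi_rho(e) = 7.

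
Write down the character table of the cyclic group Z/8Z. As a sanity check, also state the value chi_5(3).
Character table of Z/8Z (irreps indexed chi_0,...,chi_7 with chi_k(m) = zeta_8^(k*m), zeta_8 = exp(2*pi*i/8)):
  irrep \ class  {0} (size 1)  {1} (size 1)    {2} (size 1)  {3} (size 1)    {4} (size 1)  {5} (size 1)    {6} (size 1)  {7} (size 1)  
  chi_0          1             1               1             1               1             1               1             1             
  chi_1          1             exp(I*pi/4)     I             exp(3*I*pi/4)   -1            exp(-3*I*pi/4)  -I            exp(-I*pi/4)  
  chi_2          1             I               -1            -I              1             I               -1            -I            
  chi_3          1             exp(3*I*pi/4)   -I            exp(I*pi/4)     -1            exp(-I*pi/4)    I             exp(-3*I*pi/4)
  chi_4          1             -1              1             -1              1             -1              1             -1            
  chi_5          1             exp(-3*I*pi/4)  I             exp(-I*pi/4)    -1            exp(I*pi/4)     -I            exp(3*I*pi/4) 
  chi_6          1             -I              -1            I               1             -I              -1            I             
  chi_7          1             exp(-I*pi/4)    -I            exp(-3*I*pi/4)  -1            exp(3*I*pi/4)   I             exp(I*pi/4)   

Spot check: chi_5(3) = zeta_8^(5*3) = zeta_8^15 = exp(-I*pi/4).

Z/8Z is abelian, so all 8 irreducible complex representations are 1-dimensional. They are given by chi_k(m) = zeta_8^(k*m) for k = 0,...,7. Row orthogonality: sum_m chi_k(m) conj(chi_l(m)) = 8 * [k = l].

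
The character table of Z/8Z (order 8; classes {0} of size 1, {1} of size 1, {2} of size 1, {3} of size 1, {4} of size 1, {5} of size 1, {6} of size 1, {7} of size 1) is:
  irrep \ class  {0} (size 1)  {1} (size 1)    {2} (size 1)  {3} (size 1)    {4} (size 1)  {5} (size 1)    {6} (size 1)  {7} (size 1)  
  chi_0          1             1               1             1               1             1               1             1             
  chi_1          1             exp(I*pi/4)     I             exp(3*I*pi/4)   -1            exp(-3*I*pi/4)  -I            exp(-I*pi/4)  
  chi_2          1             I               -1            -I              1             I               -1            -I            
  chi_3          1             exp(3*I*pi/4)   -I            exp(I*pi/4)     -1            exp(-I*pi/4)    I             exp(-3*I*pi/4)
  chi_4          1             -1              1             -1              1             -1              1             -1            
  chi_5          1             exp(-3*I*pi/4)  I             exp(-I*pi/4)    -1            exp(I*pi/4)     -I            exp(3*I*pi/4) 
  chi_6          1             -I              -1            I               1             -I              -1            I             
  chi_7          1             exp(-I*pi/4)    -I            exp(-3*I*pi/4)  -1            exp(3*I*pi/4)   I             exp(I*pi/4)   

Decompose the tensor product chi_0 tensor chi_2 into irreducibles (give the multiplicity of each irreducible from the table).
chi_0 tensor chi_2 = chi_2 (all other irreducibles have multiplicity 0).

Argument: The character of a tensor product is the pointwise product (chi_0 * chi_2)(C) = chi_0(C) * chi_2(C):
  {0}: (1)*(1), {1}: (1)*(I), {2}: (1)*(-1), {3}: (1)*(-I), {4}: (1)*(1), {5}: (1)*(I), {6}: (1)*(-1), {7}: (1)*(-I)
so (chi_0 * chi_2) takes values
  {0} -> 1, {1} -> I, {2} -> -1, {3} -> -I, {4} -> 1, {5} -> I, {6} -> -1, {7} -> -I.
Now take the inner product of this character with each irreducible chi from the table, <chi_0*chi_2, chi> = (1/8) sum_C |C| (chi_0*chi_2)(C) conj(chi(C)):
  <chi_0*chi_2, chi_0> = (1/8)[1*(1)*conj(1) + 1*(I)*conj(1) + 1*(-1)*conj(1) + 1*(-I)*conj(1) + 1*(1)*conj(1) + 1*(I)*conj(1) + 1*(-1)*conj(1) + 1*(-I)*conj(1)]
      = (1/8)[(1) + (I) + (-1) + (-I) + (1) + (I) + (-1) + (-I)] = 0/8 = 0
  <chi_0*chi_2, chi_1> = (1/8)[1*(1)*conj(1) + 1*(I)*conj(exp(I*pi/4)) + 1*(-1)*conj(I) + 1*(-I)*conj(exp(3*I*pi/4)) + 1*(1)*conj(-1) + 1*(I)*conj(exp(-3*I*pi/4)) + 1*(-1)*conj(-I) + 1*(-I)*conj(exp(-I*pi/4))]
      = (1/8)[(1) + (exp(I*pi/4)) + (I) + (-exp(-I*pi/4)) + (-1) + (exp(-3*I*pi/4)) + (-I) + (-exp(3*I*pi/4))] = 0/8 = 0
  <chi_0*chi_2, chi_2> = (1/8)[1*(1)*conj(1) + 1*(I)*conj(I) + 1*(-1)*conj(-1) + 1*(-I)*conj(-I) + 1*(1)*conj(1) + 1*(I)*conj(I) + 1*(-1)*conj(-1) + 1*(-I)*conj(-I)]
      = (1/8)[(1) + (1) + (1) + (1) + (1) + (1) + (1) + (1)] = 8/8 = 1
  <chi_0*chi_2, chi_3> = (1/8)[1*(1)*conj(1) + 1*(I)*conj(exp(3*I*pi/4)) + 1*(-1)*conj(-I) + 1*(-I)*conj(exp(I*pi/4)) + 1*(1)*conj(-1) + 1*(I)*conj(exp(-I*pi/4)) + 1*(-1)*conj(I) + 1*(-I)*conj(exp(-3*I*pi/4))]
      = (1/8)[(1) + (exp(-I*pi/4)) + (-I) + (-exp(I*pi/4)) + (-1) + (exp(3*I*pi/4)) + (I) + (-exp(-3*I*pi/4))] = 0/8 = 0
  <chi_0*chi_2, chi_4> = (1/8)[1*(1)*conj(1) + 1*(I)*conj(-1) + 1*(-1)*conj(1) + 1*(-I)*conj(-1) + 1*(1)*conj(1) + 1*(I)*conj(-1) + 1*(-1)*conj(1) + 1*(-I)*conj(-1)]
      = (1/8)[(1) + (-I) + (-1) + (I) + (1) + (-I) + (-1) + (I)] = 0/8 = 0
  <chi_0*chi_2, chi_5> = (1/8)[1*(1)*conj(1) + 1*(I)*conj(exp(-3*I*pi/4)) + 1*(-1)*conj(I) + 1*(-I)*conj(exp(-I*pi/4)) + 1*(1)*conj(-1) + 1*(I)*conj(exp(I*pi/4)) + 1*(-1)*conj(-I) + 1*(-I)*conj(exp(3*I*pi/4))]
      = (1/8)[(1) + (exp(-3*I*pi/4)) + (I) + (-exp(3*I*pi/4)) + (-1) + (exp(I*pi/4)) + (-I) + (-exp(-I*pi/4))] = 0/8 = 0
  <chi_0*chi_2, chi_6> = (1/8)[1*(1)*conj(1) + 1*(I)*conj(-I) + 1*(-1)*conj(-1) + 1*(-I)*conj(I) + 1*(1)*conj(1) + 1*(I)*conj(-I) + 1*(-1)*conj(-1) + 1*(-I)*conj(I)]
      = (1/8)[(1) + (-1) + (1) + (-1) + (1) + (-1) + (1) + (-1)] = 0/8 = 0
  <chi_0*chi_2, chi_7> = (1/8)[1*(1)*conj(1) + 1*(I)*conj(exp(-I*pi/4)) + 1*(-1)*conj(-I) + 1*(-I)*conj(exp(-3*I*pi/4)) + 1*(1)*conj(-1) + 1*(I)*conj(exp(3*I*pi/4)) + 1*(-1)*conj(I) + 1*(-I)*conj(exp(I*pi/4))]
      = (1/8)[(1) + (exp(3*I*pi/4)) + (-I) + (-exp(-3*I*pi/4)) + (-1) + (exp(-I*pi/4)) + (I) + (-exp(I*pi/4))] = 0/8 = 0
(Exp terms are combined using exp(i*s)*conj(exp(i*t)) = exp(i*(s-t)), and sums of them are collapsed using the identity that for every m > 1 the m distinct m-th roots of unity sum to 0, e.g. 1 + exp(2*I*pi/3) + exp(-2*I*pi/3) = 0.)
Hence the multiplicities are chi_2: 1. Dimension check: dim(chi_0)*dim(chi_2) = 1*1 = 1 and sum (mult * dim) = 1*1 = 1.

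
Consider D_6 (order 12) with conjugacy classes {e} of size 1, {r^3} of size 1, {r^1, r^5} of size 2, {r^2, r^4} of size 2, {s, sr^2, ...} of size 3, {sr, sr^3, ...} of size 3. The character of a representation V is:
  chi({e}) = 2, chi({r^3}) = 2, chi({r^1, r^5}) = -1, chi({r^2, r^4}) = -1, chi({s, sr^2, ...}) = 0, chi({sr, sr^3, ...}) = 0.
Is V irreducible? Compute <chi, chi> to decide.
Irreducible: <chi, chi> = 1.

Justification: <chi, chi> = (1/|G|) sum_C |C| * |chi(C)|^2 = (1/12)[1*|2|^2 + 1*|2|^2 + 2*|-1|^2 + 2*|-1|^2 + 3*|0|^2 + 3*|0|^2]
  = (1/12)[(4) + (4) + (2) + (2) + (0) + (0)] = 12/12 = 1.
A character is irreducible iff <chi, chi> = 1, so this representation is irreducible.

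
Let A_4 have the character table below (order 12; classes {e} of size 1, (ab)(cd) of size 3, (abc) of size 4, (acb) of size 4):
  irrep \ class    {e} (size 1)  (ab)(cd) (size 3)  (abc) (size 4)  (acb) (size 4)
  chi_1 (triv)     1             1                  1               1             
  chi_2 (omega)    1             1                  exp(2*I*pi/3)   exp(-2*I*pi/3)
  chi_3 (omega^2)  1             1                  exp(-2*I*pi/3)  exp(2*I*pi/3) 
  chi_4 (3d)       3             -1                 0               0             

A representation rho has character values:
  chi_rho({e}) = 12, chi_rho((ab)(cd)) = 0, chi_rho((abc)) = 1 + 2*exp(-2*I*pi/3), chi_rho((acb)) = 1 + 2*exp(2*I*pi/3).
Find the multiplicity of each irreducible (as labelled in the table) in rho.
Multiplicities: chi_1: 1, chi_2: 0, chi_3: 2, chi_4: 3.

Reasoning: Use <chi_rho, chi> = (1/|G|) sum_C |C| * chi_rho(C) * conj(chi(C)) with |G| = 12 for each irreducible chi in the table:
  <chi_rho, chi_1> = (1/12)[1*(12)*conj(1) + 3*(0)*conj(1) + 4*(1 + 2*exp(-2*I*pi/3))*conj(1) + 4*(1 + 2*exp(2*I*pi/3))*conj(1)]
      = (1/12)[(12) + (0) + (4 + 8*exp(-2*I*pi/3)) + (4 + 8*exp(2*I*pi/3))] = 12/12 = 1
  <chi_rho, chi_2> = (1/12)[1*(12)*conj(1) + 3*(0)*conj(1) + 4*(1 + 2*exp(-2*I*pi/3))*conj(exp(2*I*pi/3)) + 4*(1 + 2*exp(2*I*pi/3))*conj(exp(-2*I*pi/3))]
      = (1/12)[(12) + (0) + (4*exp(-2*I*pi/3) + 8*exp(2*I*pi/3)) + (8*exp(-2*I*pi/3) + 4*exp(2*I*pi/3))] = 0/12 = 0
  <chi_rho, chi_3> = (1/12)[1*(12)*conj(1) + 3*(0)*conj(1) + 4*(1 + 2*exp(-2*I*pi/3))*conj(exp(-2*I*pi/3)) + 4*(1 + 2*exp(2*I*pi/3))*conj(exp(2*I*pi/3))]
      = (1/12)[(12) + (0) + (8 + 4*exp(2*I*pi/3)) + (8 + 4*exp(-2*I*pi/3))] = 24/12 = 2
  <chi_rho, chi_4> = (1/12)[1*(12)*conj(3) + 3*(0)*conj(-1) + 4*(1 + 2*exp(-2*I*pi/3))*conj(0) + 4*(1 + 2*exp(2*I*pi/3))*conj(0)]
      = (1/12)[(36) + (0) + (0) + (0)] = 36/12 = 3
(Exp terms are combined using exp(i*s)*conj(exp(i*t)) = exp(i*(s-t)), and sums of them are collapsed using the identity that for every m > 1 the m distinct m-th roots of unity sum to 0, e.g. 1 + exp(2*I*pi/3) + exp(-2*I*pi/3) = 0.)
Dimension check: dim(rho) = sum (mult * dim) = 1*1 + 0*1 + 2*1 + 3*3 = 12 = chi_rho(e) = 12.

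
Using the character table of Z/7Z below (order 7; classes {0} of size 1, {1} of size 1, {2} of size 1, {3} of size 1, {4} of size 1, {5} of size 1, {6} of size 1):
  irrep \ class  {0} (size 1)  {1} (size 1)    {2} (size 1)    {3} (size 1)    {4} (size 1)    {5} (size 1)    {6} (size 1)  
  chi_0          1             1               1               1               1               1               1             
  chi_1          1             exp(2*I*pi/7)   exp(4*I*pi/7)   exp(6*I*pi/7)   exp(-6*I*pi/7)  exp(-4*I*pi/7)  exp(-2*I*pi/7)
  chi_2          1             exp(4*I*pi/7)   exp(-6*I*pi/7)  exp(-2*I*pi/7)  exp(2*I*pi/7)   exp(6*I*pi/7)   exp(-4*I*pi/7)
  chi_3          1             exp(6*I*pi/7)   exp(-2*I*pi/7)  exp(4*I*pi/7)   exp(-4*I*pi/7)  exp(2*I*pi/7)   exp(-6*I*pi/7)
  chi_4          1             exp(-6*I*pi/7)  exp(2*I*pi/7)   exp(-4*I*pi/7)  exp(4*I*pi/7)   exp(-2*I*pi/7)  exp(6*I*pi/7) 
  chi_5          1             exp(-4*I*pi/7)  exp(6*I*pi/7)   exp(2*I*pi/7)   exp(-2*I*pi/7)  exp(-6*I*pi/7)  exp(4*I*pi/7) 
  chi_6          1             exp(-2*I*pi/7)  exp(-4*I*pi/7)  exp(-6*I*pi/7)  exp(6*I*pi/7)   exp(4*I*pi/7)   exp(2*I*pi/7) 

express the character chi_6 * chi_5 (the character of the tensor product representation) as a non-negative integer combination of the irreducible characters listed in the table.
chi_6 tensor chi_5 = chi_4 (all other irreducibles have multiplicity 0).

Explanation: The character of a tensor product is the pointwise product (chi_6 * chi_5)(C) = chi_6(C) * chi_5(C):
  {0}: (1)*(1), {1}: (exp(-2*I*pi/7))*(exp(-4*I*pi/7)), {2}: (exp(-4*I*pi/7))*(exp(6*I*pi/7)), {3}: (exp(-6*I*pi/7))*(exp(2*I*pi/7)), {4}: (exp(6*I*pi/7))*(exp(-2*I*pi/7)), {5}: (exp(4*I*pi/7))*(exp(-6*I*pi/7)), {6}: (exp(2*I*pi/7))*(exp(4*I*pi/7))
so (chi_6 * chi_5) takes values
  {0} -> 1, {1} -> exp(-6*I*pi/7), {2} -> exp(2*I*pi/7), {3} -> exp(-4*I*pi/7), {4} -> exp(4*I*pi/7), {5} -> exp(-2*I*pi/7), {6} -> exp(6*I*pi/7).
Now take the inner product of this character with each irreducible chi from the table, <chi_6*chi_5, chi> = (1/7) sum_C |C| (chi_6*chi_5)(C) conj(chi(C)):
  <chi_6*chi_5, chi_0> = (1/7)[1*(1)*conj(1) + 1*(exp(-6*I*pi/7))*conj(1) + 1*(exp(2*I*pi/7))*conj(1) + 1*(exp(-4*I*pi/7))*conj(1) + 1*(exp(4*I*pi/7))*conj(1) + 1*(exp(-2*I*pi/7))*conj(1) + 1*(exp(6*I*pi/7))*conj(1)]
      = (1/7)[(1) + (exp(-6*I*pi/7)) + (exp(2*I*pi/7)) + (exp(-4*I*pi/7)) + (exp(4*I*pi/7)) + (exp(-2*I*pi/7)) + (exp(6*I*pi/7))] = 0/7 = 0
  <chi_6*chi_5, chi_1> = (1/7)[1*(1)*conj(1) + 1*(exp(-6*I*pi/7))*conj(exp(2*I*pi/7)) + 1*(exp(2*I*pi/7))*conj(exp(4*I*pi/7)) + 1*(exp(-4*I*pi/7))*conj(exp(6*I*pi/7)) + 1*(exp(4*I*pi/7))*conj(exp(-6*I*pi/7)) + 1*(exp(-2*I*pi/7))*conj(exp(-4*I*pi/7)) + 1*(exp(6*I*pi/7))*conj(exp(-2*I*pi/7))]
      = (1/7)[(1) + (exp(6*I*pi/7)) + (exp(-2*I*pi/7)) + (exp(4*I*pi/7)) + (exp(-4*I*pi/7)) + (exp(2*I*pi/7)) + (exp(-6*I*pi/7))] = 0/7 = 0
  <chi_6*chi_5, chi_2> = (1/7)[1*(1)*conj(1) + 1*(exp(-6*I*pi/7))*conj(exp(4*I*pi/7)) + 1*(exp(2*I*pi/7))*conj(exp(-6*I*pi/7)) + 1*(exp(-4*I*pi/7))*conj(exp(-2*I*pi/7)) + 1*(exp(4*I*pi/7))*conj(exp(2*I*pi/7)) + 1*(exp(-2*I*pi/7))*conj(exp(6*I*pi/7)) + 1*(exp(6*I*pi/7))*conj(exp(-4*I*pi/7))]
      = (1/7)[(1) + (exp(4*I*pi/7)) + (exp(-6*I*pi/7)) + (exp(-2*I*pi/7)) + (exp(2*I*pi/7)) + (exp(6*I*pi/7)) + (exp(-4*I*pi/7))] = 0/7 = 0
  <chi_6*chi_5, chi_3> = (1/7)[1*(1)*conj(1) + 1*(exp(-6*I*pi/7))*conj(exp(6*I*pi/7)) + 1*(exp(2*I*pi/7))*conj(exp(-2*I*pi/7)) + 1*(exp(-4*I*pi/7))*conj(exp(4*I*pi/7)) + 1*(exp(4*I*pi/7))*conj(exp(-4*I*pi/7)) + 1*(exp(-2*I*pi/7))*conj(exp(2*I*pi/7)) + 1*(exp(6*I*pi/7))*conj(exp(-6*I*pi/7))]
      = (1/7)[(1) + (exp(2*I*pi/7)) + (exp(4*I*pi/7)) + (exp(6*I*pi/7)) + (exp(-6*I*pi/7)) + (exp(-4*I*pi/7)) + (exp(-2*I*pi/7))] = 0/7 = 0
  <chi_6*chi_5, chi_4> = (1/7)[1*(1)*conj(1) + 1*(exp(-6*I*pi/7))*conj(exp(-6*I*pi/7)) + 1*(exp(2*I*pi/7))*conj(exp(2*I*pi/7)) + 1*(exp(-4*I*pi/7))*conj(exp(-4*I*pi/7)) + 1*(exp(4*I*pi/7))*conj(exp(4*I*pi/7)) + 1*(exp(-2*I*pi/7))*conj(exp(-2*I*pi/7)) + 1*(exp(6*I*pi/7))*conj(exp(6*I*pi/7))]
      = (1/7)[(1) + (1) + (1) + (1) + (1) + (1) + (1)] = 7/7 = 1
  <chi_6*chi_5, chi_5> = (1/7)[1*(1)*conj(1) + 1*(exp(-6*I*pi/7))*conj(exp(-4*I*pi/7)) + 1*(exp(2*I*pi/7))*conj(exp(6*I*pi/7)) + 1*(exp(-4*I*pi/7))*conj(exp(2*I*pi/7)) + 1*(exp(4*I*pi/7))*conj(exp(-2*I*pi/7)) + 1*(exp(-2*I*pi/7))*conj(exp(-6*I*pi/7)) + 1*(exp(6*I*pi/7))*conj(exp(4*I*pi/7))]
      = (1/7)[(1) + (exp(-2*I*pi/7)) + (exp(-4*I*pi/7)) + (exp(-6*I*pi/7)) + (exp(6*I*pi/7)) + (exp(4*I*pi/7)) + (exp(2*I*pi/7))] = 0/7 = 0
  <chi_6*chi_5, chi_6> = (1/7)[1*(1)*conj(1) + 1*(exp(-6*I*pi/7))*conj(exp(-2*I*pi/7)) + 1*(exp(2*I*pi/7))*conj(exp(-4*I*pi/7)) + 1*(exp(-4*I*pi/7))*conj(exp(-6*I*pi/7)) + 1*(exp(4*I*pi/7))*conj(exp(6*I*pi/7)) + 1*(exp(-2*I*pi/7))*conj(exp(4*I*pi/7)) + 1*(exp(6*I*pi/7))*conj(exp(2*I*pi/7))]
      = (1/7)[(1) + (exp(-4*I*pi/7)) + (exp(6*I*pi/7)) + (exp(2*I*pi/7)) + (exp(-2*I*pi/7)) + (exp(-6*I*pi/7)) + (exp(4*I*pi/7))] = 0/7 = 0
(Exp terms are combined using exp(i*s)*conj(exp(i*t)) = exp(i*(s-t)), and sums of them are collapsed using the identity that for every m > 1 the m distinct m-th roots of unity sum to 0, e.g. 1 + exp(2*I*pi/3) + exp(-2*I*pi/3) = 0.)
Hence the multiplicities are chi_4: 1. Dimension check: dim(chi_6)*dim(chi_5) = 1*1 = 1 and sum (mult * dim) = 1*1 = 1.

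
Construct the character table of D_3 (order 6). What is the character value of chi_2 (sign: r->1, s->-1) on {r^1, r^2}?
Conjugacy classes: {e} of size 1, {r^1, r^2} of size 2, {s, sr, ..., sr^2} of size 3.
Character table:
  irrep \ class              {e} (size 1)  {r^1, r^2} (size 2)  {s, sr, ..., sr^2} (size 3)
  chi_1 (triv)               1             1                    1                          
  chi_2 (sign: r->1, s->-1)  1             1                    -1                         
  chi_3 (2d, j=1)            2             -1                   0                          

Spot check: chi_2 (sign: r->1, s->-1) on {r^1, r^2} = 1.

Argument: D_3 has order 2*3 = 6 with 3 conjugacy classes, hence 3 irreducibles. Sum of squared dims 1 + 1 + 4 = 6 = |G|. Linear characters come from the abelianisation; the 2-dimensional irreps have character r^k -> 2*cos(2*pi*j*k/3), reflections -> 0.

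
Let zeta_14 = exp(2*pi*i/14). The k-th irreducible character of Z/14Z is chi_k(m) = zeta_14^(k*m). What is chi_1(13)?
chi_1(13) = zeta_14^13 = exp(-I*pi/7)

Explanation: chi_1(13) = zeta_14^(1*13) = zeta_14^13. Since zeta_14^14 = 1, this equals zeta_14^13 = exp(2*pi*i*13/14) = exp(-I*pi/7).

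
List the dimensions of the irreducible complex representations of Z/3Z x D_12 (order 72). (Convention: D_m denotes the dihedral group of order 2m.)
Dimensions: 1, 1, 1, 1, 1, 1, 1, 1, 1, 1, 1, 1, 2, 2, 2, 2, 2, 2, 2, 2, 2, 2, 2, 2, 2, 2, 2

Working: There are 27 irreducibles (= number of conjugacy classes). Their dimensions d_i satisfy sum d_i^2 = |G| = 72: 1 + 1 + 1 + 1 + 1 + 1 + 1 + 1 + 1 + 1 + 1 + 1 + 4 + 4 + 4 + 4 + 4 + 4 + 4 + 4 + 4 + 4 + 4 + 4 + 4 + 4 + 4 = 72. (For the product with Z/3Z: each of the 3 1-dim characters of Z/3Z tensors with each irrep of D_12, giving 3 copies of each D_12-dimension.)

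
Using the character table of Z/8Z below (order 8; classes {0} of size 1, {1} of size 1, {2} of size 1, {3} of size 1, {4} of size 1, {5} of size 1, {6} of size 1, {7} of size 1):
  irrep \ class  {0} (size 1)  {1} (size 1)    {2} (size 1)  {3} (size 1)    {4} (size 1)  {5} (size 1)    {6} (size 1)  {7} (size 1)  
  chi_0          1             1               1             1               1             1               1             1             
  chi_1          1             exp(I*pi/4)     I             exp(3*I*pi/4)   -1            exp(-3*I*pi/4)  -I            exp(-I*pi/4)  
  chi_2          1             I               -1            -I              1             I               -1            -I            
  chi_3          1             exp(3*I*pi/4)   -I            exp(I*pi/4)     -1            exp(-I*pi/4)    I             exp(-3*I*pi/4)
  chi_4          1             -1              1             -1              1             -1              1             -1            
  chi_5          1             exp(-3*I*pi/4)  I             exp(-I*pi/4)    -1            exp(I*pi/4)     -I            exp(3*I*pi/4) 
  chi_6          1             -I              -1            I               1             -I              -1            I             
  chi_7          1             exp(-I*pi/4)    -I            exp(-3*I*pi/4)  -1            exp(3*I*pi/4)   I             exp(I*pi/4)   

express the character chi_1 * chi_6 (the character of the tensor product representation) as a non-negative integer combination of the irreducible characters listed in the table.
chi_1 tensor chi_6 = chi_7 (all other irreducibles have multiplicity 0).

Proof sketch: The character of a tensor product is the pointwise product (chi_1 * chi_6)(C) = chi_1(C) * chi_6(C):
  {0}: (1)*(1), {1}: (exp(I*pi/4))*(-I), {2}: (I)*(-1), {3}: (exp(3*I*pi/4))*(I), {4}: (-1)*(1), {5}: (exp(-3*I*pi/4))*(-I), {6}: (-I)*(-1), {7}: (exp(-I*pi/4))*(I)
so (chi_1 * chi_6) takes values
  {0} -> 1, {1} -> -exp(3*I*pi/4), {2} -> -I, {3} -> exp(-3*I*pi/4), {4} -> -1, {5} -> -exp(-I*pi/4), {6} -> I, {7} -> exp(I*pi/4).
Now take the inner product of this character with each irreducible chi from the table, <chi_1*chi_6, chi> = (1/8) sum_C |C| (chi_1*chi_6)(C) conj(chi(C)):
  <chi_1*chi_6, chi_0> = (1/8)[1*(1)*conj(1) + 1*(-exp(3*I*pi/4))*conj(1) + 1*(-I)*conj(1) + 1*(exp(-3*I*pi/4))*conj(1) + 1*(-1)*conj(1) + 1*(-exp(-I*pi/4))*conj(1) + 1*(I)*conj(1) + 1*(exp(I*pi/4))*conj(1)]
      = (1/8)[(1) + (-exp(3*I*pi/4)) + (-I) + (exp(-3*I*pi/4)) + (-1) + (-exp(-I*pi/4)) + (I) + (exp(I*pi/4))] = 0/8 = 0
  <chi_1*chi_6, chi_1> = (1/8)[1*(1)*conj(1) + 1*(-exp(3*I*pi/4))*conj(exp(I*pi/4)) + 1*(-I)*conj(I) + 1*(exp(-3*I*pi/4))*conj(exp(3*I*pi/4)) + 1*(-1)*conj(-1) + 1*(-exp(-I*pi/4))*conj(exp(-3*I*pi/4)) + 1*(I)*conj(-I) + 1*(exp(I*pi/4))*conj(exp(-I*pi/4))]
      = (1/8)[(1) + (-I) + (-1) + (I) + (1) + (-I) + (-1) + (I)] = 0/8 = 0
  <chi_1*chi_6, chi_2> = (1/8)[1*(1)*conj(1) + 1*(-exp(3*I*pi/4))*conj(I) + 1*(-I)*conj(-1) + 1*(exp(-3*I*pi/4))*conj(-I) + 1*(-1)*conj(1) + 1*(-exp(-I*pi/4))*conj(I) + 1*(I)*conj(-1) + 1*(exp(I*pi/4))*conj(-I)]
      = (1/8)[(1) + (exp(-3*I*pi/4)) + (I) + (exp(-I*pi/4)) + (-1) + (exp(I*pi/4)) + (-I) + (exp(3*I*pi/4))] = 0/8 = 0
  <chi_1*chi_6, chi_3> = (1/8)[1*(1)*conj(1) + 1*(-exp(3*I*pi/4))*conj(exp(3*I*pi/4)) + 1*(-I)*conj(-I) + 1*(exp(-3*I*pi/4))*conj(exp(I*pi/4)) + 1*(-1)*conj(-1) + 1*(-exp(-I*pi/4))*conj(exp(-I*pi/4)) + 1*(I)*conj(I) + 1*(exp(I*pi/4))*conj(exp(-3*I*pi/4))]
      = (1/8)[(1) + (-1) + (1) + (-1) + (1) + (-1) + (1) + (-1)] = 0/8 = 0
  <chi_1*chi_6, chi_4> = (1/8)[1*(1)*conj(1) + 1*(-exp(3*I*pi/4))*conj(-1) + 1*(-I)*conj(1) + 1*(exp(-3*I*pi/4))*conj(-1) + 1*(-1)*conj(1) + 1*(-exp(-I*pi/4))*conj(-1) + 1*(I)*conj(1) + 1*(exp(I*pi/4))*conj(-1)]
      = (1/8)[(1) + (exp(3*I*pi/4)) + (-I) + (-exp(-3*I*pi/4)) + (-1) + (exp(-I*pi/4)) + (I) + (-exp(I*pi/4))] = 0/8 = 0
  <chi_1*chi_6, chi_5> = (1/8)[1*(1)*conj(1) + 1*(-exp(3*I*pi/4))*conj(exp(-3*I*pi/4)) + 1*(-I)*conj(I) + 1*(exp(-3*I*pi/4))*conj(exp(-I*pi/4)) + 1*(-1)*conj(-1) + 1*(-exp(-I*pi/4))*conj(exp(I*pi/4)) + 1*(I)*conj(-I) + 1*(exp(I*pi/4))*conj(exp(3*I*pi/4))]
      = (1/8)[(1) + (I) + (-1) + (-I) + (1) + (I) + (-1) + (-I)] = 0/8 = 0
  <chi_1*chi_6, chi_6> = (1/8)[1*(1)*conj(1) + 1*(-exp(3*I*pi/4))*conj(-I) + 1*(-I)*conj(-1) + 1*(exp(-3*I*pi/4))*conj(I) + 1*(-1)*conj(1) + 1*(-exp(-I*pi/4))*conj(-I) + 1*(I)*conj(-1) + 1*(exp(I*pi/4))*conj(I)]
      = (1/8)[(1) + (-exp(-3*I*pi/4)) + (I) + (-exp(-I*pi/4)) + (-1) + (-exp(I*pi/4)) + (-I) + (-exp(3*I*pi/4))] = 0/8 = 0
  <chi_1*chi_6, chi_7> = (1/8)[1*(1)*conj(1) + 1*(-exp(3*I*pi/4))*conj(exp(-I*pi/4)) + 1*(-I)*conj(-I) + 1*(exp(-3*I*pi/4))*conj(exp(-3*I*pi/4)) + 1*(-1)*conj(-1) + 1*(-exp(-I*pi/4))*conj(exp(3*I*pi/4)) + 1*(I)*conj(I) + 1*(exp(I*pi/4))*conj(exp(I*pi/4))]
      = (1/8)[(1) + (1) + (1) + (1) + (1) + (1) + (1) + (1)] = 8/8 = 1
(Exp terms are combined using exp(i*s)*conj(exp(i*t)) = exp(i*(s-t)), and sums of them are collapsed using the identity that for every m > 1 the m distinct m-th roots of unity sum to 0, e.g. 1 + exp(2*I*pi/3) + exp(-2*I*pi/3) = 0.)
Hence the multiplicities are chi_7: 1. Dimension check: dim(chi_1)*dim(chi_6) = 1*1 = 1 and sum (mult * dim) = 1*1 = 1.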